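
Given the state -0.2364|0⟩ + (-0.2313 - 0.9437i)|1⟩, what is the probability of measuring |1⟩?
0.9441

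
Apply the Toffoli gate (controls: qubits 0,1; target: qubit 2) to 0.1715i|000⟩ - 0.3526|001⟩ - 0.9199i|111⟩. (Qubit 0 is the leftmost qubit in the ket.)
0.1715i|000⟩ - 0.3526|001⟩ - 0.9199i|110⟩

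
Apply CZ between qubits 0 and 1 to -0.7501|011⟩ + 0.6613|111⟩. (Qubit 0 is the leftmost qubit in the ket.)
-0.7501|011⟩ - 0.6613|111⟩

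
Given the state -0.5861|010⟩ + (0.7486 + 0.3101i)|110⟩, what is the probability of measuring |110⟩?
0.6566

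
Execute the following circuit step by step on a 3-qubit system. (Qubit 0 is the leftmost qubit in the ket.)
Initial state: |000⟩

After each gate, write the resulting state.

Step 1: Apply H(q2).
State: 1/√2|000⟩ + 1/√2|001⟩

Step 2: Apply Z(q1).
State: 1/√2|000⟩ + 1/√2|001⟩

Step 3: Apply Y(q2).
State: -(1/√2)i|000⟩ + (1/√2)i|001⟩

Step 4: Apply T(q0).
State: -(1/√2)i|000⟩ + (1/√2)i|001⟩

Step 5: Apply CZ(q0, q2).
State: -(1/√2)i|000⟩ + (1/√2)i|001⟩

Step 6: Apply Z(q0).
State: -(1/√2)i|000⟩ + (1/√2)i|001⟩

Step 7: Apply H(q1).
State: -(1/2)i|000⟩ + (1/2)i|001⟩ - (1/2)i|010⟩ + (1/2)i|011⟩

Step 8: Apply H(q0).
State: -(1/√8)i|000⟩ + (1/√8)i|001⟩ - (1/√8)i|010⟩ + (1/√8)i|011⟩ - (1/√8)i|100⟩ + (1/√8)i|101⟩ - (1/√8)i|110⟩ + (1/√8)i|111⟩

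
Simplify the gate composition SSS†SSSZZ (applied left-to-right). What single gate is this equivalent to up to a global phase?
I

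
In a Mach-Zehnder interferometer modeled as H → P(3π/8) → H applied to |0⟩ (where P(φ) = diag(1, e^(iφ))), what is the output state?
(0.6913 + 0.4619i)|0⟩ + (0.3087 - 0.4619i)|1⟩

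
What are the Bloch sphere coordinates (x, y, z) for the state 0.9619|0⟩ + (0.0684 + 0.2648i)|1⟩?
(0.1316, 0.5094, 0.8505)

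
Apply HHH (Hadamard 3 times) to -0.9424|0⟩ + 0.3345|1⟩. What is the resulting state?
-0.4299|0⟩ - 0.9029|1⟩

H² = I, so H^3 = H: a single Hadamard. With (a, b) = (-0.9424, 0.3345), H gives ((a + b)/√2, (a − b)/√2) = (-0.4299, -0.9029).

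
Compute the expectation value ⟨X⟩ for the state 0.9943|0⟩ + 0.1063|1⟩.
0.2114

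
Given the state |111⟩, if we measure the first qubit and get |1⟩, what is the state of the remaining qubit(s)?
|11⟩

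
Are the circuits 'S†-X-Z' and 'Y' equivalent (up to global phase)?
No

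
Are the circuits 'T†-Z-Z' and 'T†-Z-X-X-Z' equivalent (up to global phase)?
Yes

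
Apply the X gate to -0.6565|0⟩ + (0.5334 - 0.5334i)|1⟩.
(0.5334 - 0.5334i)|0⟩ - 0.6565|1⟩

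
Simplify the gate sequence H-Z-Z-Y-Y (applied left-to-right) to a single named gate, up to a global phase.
H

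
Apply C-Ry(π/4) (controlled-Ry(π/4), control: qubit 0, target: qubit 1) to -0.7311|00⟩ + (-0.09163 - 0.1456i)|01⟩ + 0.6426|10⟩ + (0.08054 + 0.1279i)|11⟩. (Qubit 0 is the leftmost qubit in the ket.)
-0.7311|00⟩ + (-0.09163 - 0.1456i)|01⟩ + (0.5629 - 0.04895i)|10⟩ + (0.3203 + 0.1182i)|11⟩

C-Ry(π/4) leaves the control-|0⟩ kets |00⟩, |01⟩ unchanged and applies Ry(π/4) to qubit 1 on the control-|1⟩ pair (|10⟩, |11⟩).
Ry(π/4) = [[cos(θ/2), −sin(θ/2)], [sin(θ/2), cos(θ/2)]]; θ = π/4, cos(θ/2) ≈ 0.92388, sin(θ/2) ≈ 0.382683.
With a = amp(|10⟩) = 0.6426 and b = amp(|11⟩) = (0.08054 + 0.1279i):
new amp(|10⟩) = (0.92388)·a + (-0.382683)·b = (0.5629 - 0.04895i)
new amp(|11⟩) = (0.382683)·a + (0.92388)·b = (0.3203 + 0.1182i)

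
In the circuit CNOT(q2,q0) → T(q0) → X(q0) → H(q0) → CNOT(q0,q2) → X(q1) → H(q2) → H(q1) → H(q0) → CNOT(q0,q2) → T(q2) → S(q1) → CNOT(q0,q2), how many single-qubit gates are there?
9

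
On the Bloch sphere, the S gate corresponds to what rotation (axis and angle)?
Rotation by π/2 around the z-axis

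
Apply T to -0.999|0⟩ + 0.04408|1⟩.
-0.999|0⟩ + (0.03117 + 0.03117i)|1⟩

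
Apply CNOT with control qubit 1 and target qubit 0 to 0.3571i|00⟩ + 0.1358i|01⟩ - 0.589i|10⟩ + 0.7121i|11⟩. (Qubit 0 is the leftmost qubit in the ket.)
0.3571i|00⟩ + 0.7121i|01⟩ - 0.589i|10⟩ + 0.1358i|11⟩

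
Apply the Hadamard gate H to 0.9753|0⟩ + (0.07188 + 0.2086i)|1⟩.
(0.7405 + 0.1475i)|0⟩ + (0.6388 - 0.1475i)|1⟩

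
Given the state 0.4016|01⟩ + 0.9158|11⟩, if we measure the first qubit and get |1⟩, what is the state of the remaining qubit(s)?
|1⟩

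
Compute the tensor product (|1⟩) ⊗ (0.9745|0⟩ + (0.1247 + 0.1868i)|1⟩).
0.9745|10⟩ + (0.1247 + 0.1868i)|11⟩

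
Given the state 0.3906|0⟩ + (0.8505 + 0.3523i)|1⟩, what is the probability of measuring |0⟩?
0.1526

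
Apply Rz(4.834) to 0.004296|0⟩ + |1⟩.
(-0.003217 - 0.002848i)|0⟩ + (-0.7488 + 0.6628i)|1⟩

Rz(4.834) = [[e^(−iθ/2), 0], [0, e^(iθ/2)]] with e^(±iθ/2) = cos(θ/2) ± i·sin(θ/2); θ = 4.834, cos(θ/2) ≈ -0.748769, sin(θ/2) ≈ 0.66283.
With a = amp(|0⟩) = 0.004296 and b = amp(|1⟩) = 1:
new amp(|0⟩) = (-0.748769 - 0.66283i)·a = (-0.003217 - 0.002848i)
new amp(|1⟩) = (-0.748769 + 0.66283i)·b = (-0.7488 + 0.6628i)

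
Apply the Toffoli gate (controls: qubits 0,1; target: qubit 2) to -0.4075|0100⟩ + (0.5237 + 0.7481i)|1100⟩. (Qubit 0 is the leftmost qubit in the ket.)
-0.4075|0100⟩ + (0.5237 + 0.7481i)|1110⟩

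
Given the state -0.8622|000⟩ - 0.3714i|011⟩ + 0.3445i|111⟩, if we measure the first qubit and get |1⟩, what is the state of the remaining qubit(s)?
i|11⟩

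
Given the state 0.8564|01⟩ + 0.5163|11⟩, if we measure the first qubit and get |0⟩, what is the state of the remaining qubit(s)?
|1⟩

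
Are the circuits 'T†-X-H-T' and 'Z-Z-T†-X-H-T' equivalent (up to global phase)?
Yes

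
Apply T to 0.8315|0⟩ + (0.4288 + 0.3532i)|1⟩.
0.8315|0⟩ + (0.05346 + 0.553i)|1⟩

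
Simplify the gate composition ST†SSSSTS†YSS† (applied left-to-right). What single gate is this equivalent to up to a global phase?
Y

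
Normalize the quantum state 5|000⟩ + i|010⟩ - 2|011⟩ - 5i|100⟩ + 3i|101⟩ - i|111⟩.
0.6202|000⟩ + 0.124i|010⟩ - 0.2481|011⟩ - 0.6202i|100⟩ + 0.3721i|101⟩ - 0.124i|111⟩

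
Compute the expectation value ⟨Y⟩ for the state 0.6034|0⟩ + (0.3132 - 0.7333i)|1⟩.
-0.8849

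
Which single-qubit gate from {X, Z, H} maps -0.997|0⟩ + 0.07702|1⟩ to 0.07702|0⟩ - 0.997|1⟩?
X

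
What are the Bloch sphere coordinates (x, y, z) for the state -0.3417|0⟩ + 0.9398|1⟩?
(-0.6423, 0, -0.7665)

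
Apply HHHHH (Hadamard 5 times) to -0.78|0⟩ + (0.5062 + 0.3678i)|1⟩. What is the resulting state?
(-0.1936 + 0.2601i)|0⟩ + (-0.9095 - 0.2601i)|1⟩

H² = I, so H^5 = H: a single Hadamard. With (a, b) = (-0.78, (0.5062 + 0.3678i)), H gives ((a + b)/√2, (a − b)/√2) = ((-0.1936 + 0.2601i), (-0.9095 - 0.2601i)).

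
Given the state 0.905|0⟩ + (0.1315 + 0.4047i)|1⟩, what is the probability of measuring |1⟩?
0.1811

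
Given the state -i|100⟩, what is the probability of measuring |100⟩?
1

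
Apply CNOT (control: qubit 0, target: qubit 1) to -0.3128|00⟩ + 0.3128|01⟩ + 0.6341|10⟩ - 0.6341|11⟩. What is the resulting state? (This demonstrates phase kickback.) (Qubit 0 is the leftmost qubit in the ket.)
-0.3128|00⟩ + 0.3128|01⟩ - 0.6341|10⟩ + 0.6341|11⟩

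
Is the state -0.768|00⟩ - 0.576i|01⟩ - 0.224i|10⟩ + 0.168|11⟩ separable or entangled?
Separable

Writing the state as a|00⟩ + b|01⟩ + c|10⟩ + d|11⟩, it is a product state iff ad − bc = 0.
Here (a, b, c, d) = (-0.768, -0.576i, -0.224i, 0.168): ad − bc = (-0.768)(0.168) − (-0.576i)(-0.224i) = 0, so the state is separable.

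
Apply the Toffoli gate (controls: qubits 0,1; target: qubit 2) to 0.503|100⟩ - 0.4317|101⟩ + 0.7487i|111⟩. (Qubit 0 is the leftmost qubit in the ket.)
0.503|100⟩ - 0.4317|101⟩ + 0.7487i|110⟩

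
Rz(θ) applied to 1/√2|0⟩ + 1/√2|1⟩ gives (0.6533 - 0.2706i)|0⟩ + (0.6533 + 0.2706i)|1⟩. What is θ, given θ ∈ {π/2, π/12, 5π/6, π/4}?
π/4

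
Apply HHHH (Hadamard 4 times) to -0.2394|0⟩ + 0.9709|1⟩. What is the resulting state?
-0.2394|0⟩ + 0.9709|1⟩

H² = I, so an even number of Hadamards cancels: H^4 = I and the state is unchanged.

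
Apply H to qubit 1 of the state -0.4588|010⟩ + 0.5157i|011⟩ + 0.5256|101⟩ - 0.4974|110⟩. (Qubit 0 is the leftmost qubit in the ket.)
-0.3244|000⟩ + 0.3647i|001⟩ + 0.3244|010⟩ - 0.3647i|011⟩ - 0.3517|100⟩ + 0.3717|101⟩ + 0.3517|110⟩ + 0.3717|111⟩

H on qubit 1 mixes each pair of kets that differ only in qubit 1: amplitudes (a, b) of (|…0…⟩, |…1…⟩) become ((a + b)/√2, (a − b)/√2). Kets absent from the input have amplitude 0.
(|000⟩, |010⟩): (a, b) = (0, -0.4588) → (-0.3244, 0.3244)
(|001⟩, |011⟩): (a, b) = (0, 0.5157i) → (0.3647i, -0.3647i)
(|100⟩, |110⟩): (a, b) = (0, -0.4974) → (-0.3517, 0.3517)
(|101⟩, |111⟩): (a, b) = (0.5256, 0) → (0.3717, 0.3717)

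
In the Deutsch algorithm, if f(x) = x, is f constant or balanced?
Balanced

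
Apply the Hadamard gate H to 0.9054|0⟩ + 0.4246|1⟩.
0.9405|0⟩ + 0.34|1⟩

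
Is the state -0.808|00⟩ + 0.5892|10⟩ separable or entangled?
Separable

Writing the state as a|00⟩ + b|01⟩ + c|10⟩ + d|11⟩, it is a product state iff ad − bc = 0.
Here (a, b, c, d) = (-0.808, 0, 0.5892, 0): ad − bc = (-0.808)(0) − (0)(0.5892) = 0, so the state is separable.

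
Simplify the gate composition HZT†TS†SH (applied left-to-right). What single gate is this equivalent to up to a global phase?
X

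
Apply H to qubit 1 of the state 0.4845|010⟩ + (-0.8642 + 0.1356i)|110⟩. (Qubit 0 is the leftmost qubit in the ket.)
0.3426|000⟩ - 0.3426|010⟩ + (-0.6111 + 0.09588i)|100⟩ + (0.6111 - 0.09588i)|110⟩

H on qubit 1 mixes each pair of kets that differ only in qubit 1: amplitudes (a, b) of (|…0…⟩, |…1…⟩) become ((a + b)/√2, (a − b)/√2). Kets absent from the input have amplitude 0.
(|000⟩, |010⟩): (a, b) = (0, 0.4845) → (0.3426, -0.3426)
(|100⟩, |110⟩): (a, b) = (0, (-0.8642 + 0.1356i)) → ((-0.6111 + 0.09588i), (0.6111 - 0.09588i))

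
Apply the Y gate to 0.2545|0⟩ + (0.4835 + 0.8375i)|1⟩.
(0.8375 - 0.4835i)|0⟩ + 0.2545i|1⟩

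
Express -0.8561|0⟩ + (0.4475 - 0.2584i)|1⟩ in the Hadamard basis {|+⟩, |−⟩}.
(-0.2889 - 0.1827i)|+⟩ + (-0.9218 + 0.1827i)|−⟩

With |ψ⟩ = α|0⟩ + β|1⟩, the Hadamard-basis coefficients are ⟨+|ψ⟩ = (α + β)/√2 and ⟨−|ψ⟩ = (α − β)/√2.
Here α = -0.8561, β = (0.4475 - 0.2584i): (α + β)/√2 = (-0.2889 - 0.1827i), (α − β)/√2 = (-0.9218 + 0.1827i).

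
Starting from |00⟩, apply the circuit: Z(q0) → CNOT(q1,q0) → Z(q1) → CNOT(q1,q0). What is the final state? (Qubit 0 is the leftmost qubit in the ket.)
|00⟩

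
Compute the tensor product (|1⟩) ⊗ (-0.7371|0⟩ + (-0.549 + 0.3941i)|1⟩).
-0.7371|10⟩ + (-0.549 + 0.3941i)|11⟩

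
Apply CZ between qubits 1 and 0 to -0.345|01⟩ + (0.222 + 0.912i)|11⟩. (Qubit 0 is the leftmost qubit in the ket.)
-0.345|01⟩ + (-0.222 - 0.912i)|11⟩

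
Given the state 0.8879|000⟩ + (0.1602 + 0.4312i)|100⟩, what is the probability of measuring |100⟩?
0.2116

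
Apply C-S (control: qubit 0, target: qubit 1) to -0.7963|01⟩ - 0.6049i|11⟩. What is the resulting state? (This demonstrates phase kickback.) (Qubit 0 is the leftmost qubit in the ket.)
-0.7963|01⟩ + 0.6049|11⟩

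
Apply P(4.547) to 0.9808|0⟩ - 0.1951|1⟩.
0.9808|0⟩ + (0.03212 + 0.1924i)|1⟩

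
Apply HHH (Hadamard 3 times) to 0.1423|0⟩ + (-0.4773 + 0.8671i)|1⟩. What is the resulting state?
(-0.2369 + 0.6131i)|0⟩ + (0.4381 - 0.6131i)|1⟩

H² = I, so H^3 = H: a single Hadamard. With (a, b) = (0.1423, (-0.4773 + 0.8671i)), H gives ((a + b)/√2, (a − b)/√2) = ((-0.2369 + 0.6131i), (0.4381 - 0.6131i)).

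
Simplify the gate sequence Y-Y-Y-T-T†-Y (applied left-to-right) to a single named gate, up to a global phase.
I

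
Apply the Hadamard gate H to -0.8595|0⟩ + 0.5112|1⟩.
-0.2463|0⟩ - 0.9692|1⟩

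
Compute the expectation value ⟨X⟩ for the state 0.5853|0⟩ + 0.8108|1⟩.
0.9491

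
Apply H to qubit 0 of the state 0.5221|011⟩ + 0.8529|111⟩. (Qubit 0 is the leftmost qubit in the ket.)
0.9723|011⟩ - 0.2339|111⟩

H on qubit 0 mixes each pair of kets that differ only in qubit 0: amplitudes (a, b) of (|…0…⟩, |…1…⟩) become ((a + b)/√2, (a − b)/√2). Kets absent from the input have amplitude 0.
(|011⟩, |111⟩): (a, b) = (0.5221, 0.8529) → (0.9723, -0.2339)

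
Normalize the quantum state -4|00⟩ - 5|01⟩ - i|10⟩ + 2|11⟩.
-0.5898|00⟩ - 0.7372|01⟩ - 0.1474i|10⟩ + 0.2949|11⟩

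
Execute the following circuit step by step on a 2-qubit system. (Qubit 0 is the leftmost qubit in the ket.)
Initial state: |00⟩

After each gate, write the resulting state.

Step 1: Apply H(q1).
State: 1/√2|00⟩ + 1/√2|01⟩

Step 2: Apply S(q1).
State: 1/√2|00⟩ + (1/√2)i|01⟩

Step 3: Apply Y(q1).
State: 1/√2|00⟩ + (1/√2)i|01⟩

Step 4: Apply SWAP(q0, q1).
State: 1/√2|00⟩ + (1/√2)i|10⟩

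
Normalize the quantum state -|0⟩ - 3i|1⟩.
-0.3162|0⟩ - 0.9487i|1⟩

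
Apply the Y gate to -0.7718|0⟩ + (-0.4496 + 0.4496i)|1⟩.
(0.4496 + 0.4496i)|0⟩ - 0.7718i|1⟩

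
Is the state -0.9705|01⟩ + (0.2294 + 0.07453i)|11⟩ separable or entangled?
Separable

Writing the state as a|00⟩ + b|01⟩ + c|10⟩ + d|11⟩, it is a product state iff ad − bc = 0.
Here (a, b, c, d) = (0, -0.9705, 0, (0.2294 + 0.07453i)): ad − bc = (0)(0.2294 + 0.07453i) − (-0.9705)(0) = 0, so the state is separable.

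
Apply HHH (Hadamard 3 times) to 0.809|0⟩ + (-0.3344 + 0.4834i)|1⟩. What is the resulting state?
(0.3356 + 0.3418i)|0⟩ + (0.8085 - 0.3418i)|1⟩

H² = I, so H^3 = H: a single Hadamard. With (a, b) = (0.809, (-0.3344 + 0.4834i)), H gives ((a + b)/√2, (a − b)/√2) = ((0.3356 + 0.3418i), (0.8085 - 0.3418i)).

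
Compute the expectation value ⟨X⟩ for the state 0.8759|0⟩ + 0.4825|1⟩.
0.8452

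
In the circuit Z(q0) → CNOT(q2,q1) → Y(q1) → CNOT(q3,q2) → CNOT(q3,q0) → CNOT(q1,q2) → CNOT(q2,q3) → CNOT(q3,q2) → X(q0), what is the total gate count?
9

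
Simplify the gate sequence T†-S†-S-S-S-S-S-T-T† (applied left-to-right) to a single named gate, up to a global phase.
T†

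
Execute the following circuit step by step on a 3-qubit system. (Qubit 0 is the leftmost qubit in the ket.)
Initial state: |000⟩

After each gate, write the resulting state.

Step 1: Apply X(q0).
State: |100⟩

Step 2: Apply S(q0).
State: i|100⟩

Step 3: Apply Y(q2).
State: -|101⟩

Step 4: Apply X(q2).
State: -|100⟩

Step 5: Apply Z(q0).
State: |100⟩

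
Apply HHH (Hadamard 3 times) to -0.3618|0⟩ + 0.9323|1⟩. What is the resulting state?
0.4034|0⟩ - 0.9151|1⟩

H² = I, so H^3 = H: a single Hadamard. With (a, b) = (-0.3618, 0.9323), H gives ((a + b)/√2, (a − b)/√2) = (0.4034, -0.9151).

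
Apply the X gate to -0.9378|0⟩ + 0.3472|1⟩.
0.3472|0⟩ - 0.9378|1⟩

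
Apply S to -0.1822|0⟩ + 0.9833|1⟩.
-0.1822|0⟩ + 0.9833i|1⟩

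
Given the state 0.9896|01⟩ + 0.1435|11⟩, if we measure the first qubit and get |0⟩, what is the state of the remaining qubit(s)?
|1⟩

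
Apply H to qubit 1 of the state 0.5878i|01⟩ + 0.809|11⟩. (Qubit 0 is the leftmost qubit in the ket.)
0.4156i|00⟩ - 0.4156i|01⟩ + 0.572|10⟩ - 0.572|11⟩

H on qubit 1 mixes each pair of kets that differ only in qubit 1: amplitudes (a, b) of (|…0…⟩, |…1…⟩) become ((a + b)/√2, (a − b)/√2). Kets absent from the input have amplitude 0.
(|00⟩, |01⟩): (a, b) = (0, 0.5878i) → (0.4156i, -0.4156i)
(|10⟩, |11⟩): (a, b) = (0, 0.809) → (0.572, -0.572)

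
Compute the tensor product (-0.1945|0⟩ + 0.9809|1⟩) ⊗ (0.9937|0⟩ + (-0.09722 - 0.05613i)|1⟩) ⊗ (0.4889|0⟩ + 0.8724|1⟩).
-0.09449|000⟩ - 0.1686|001⟩ + (0.009245 + 0.005337i)|010⟩ + (0.0165 + 0.009524i)|011⟩ + 0.4765|100⟩ + 0.8503|101⟩ + (-0.04662 - 0.02692i)|110⟩ + (-0.08319 - 0.04803i)|111⟩

amp(|b₁b₂…⟩) = product of the factor amplitudes for bits b₁, b₂, …; only kets whose every factor amplitude is nonzero survive.
|000⟩: (-0.1945)(0.9937)(0.4889) = -0.09449
|001⟩: (-0.1945)(0.9937)(0.8724) = -0.1686
|010⟩: (-0.1945)(-0.09722 - 0.05613i)(0.4889) = (0.009245 + 0.005337i)
|011⟩: (-0.1945)(-0.09722 - 0.05613i)(0.8724) = (0.0165 + 0.009524i)
|100⟩: (0.9809)(0.9937)(0.4889) = 0.4765
|101⟩: (0.9809)(0.9937)(0.8724) = 0.8503
|110⟩: (0.9809)(-0.09722 - 0.05613i)(0.4889) = (-0.04662 - 0.02692i)
|111⟩: (0.9809)(-0.09722 - 0.05613i)(0.8724) = (-0.08319 - 0.04803i)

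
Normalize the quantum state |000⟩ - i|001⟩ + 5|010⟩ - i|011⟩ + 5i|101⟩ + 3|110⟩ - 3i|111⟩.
0.1187|000⟩ - 0.1187i|001⟩ + 0.5934|010⟩ - 0.1187i|011⟩ + 0.5934i|101⟩ + 0.356|110⟩ - 0.356i|111⟩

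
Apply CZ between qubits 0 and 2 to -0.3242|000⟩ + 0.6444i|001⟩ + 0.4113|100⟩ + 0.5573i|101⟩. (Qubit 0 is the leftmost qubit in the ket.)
-0.3242|000⟩ + 0.6444i|001⟩ + 0.4113|100⟩ - 0.5573i|101⟩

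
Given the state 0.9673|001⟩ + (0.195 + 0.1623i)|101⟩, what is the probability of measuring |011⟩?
0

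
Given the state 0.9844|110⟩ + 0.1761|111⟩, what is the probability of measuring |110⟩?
0.969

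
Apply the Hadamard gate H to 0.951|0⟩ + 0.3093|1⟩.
0.8912|0⟩ + 0.4538|1⟩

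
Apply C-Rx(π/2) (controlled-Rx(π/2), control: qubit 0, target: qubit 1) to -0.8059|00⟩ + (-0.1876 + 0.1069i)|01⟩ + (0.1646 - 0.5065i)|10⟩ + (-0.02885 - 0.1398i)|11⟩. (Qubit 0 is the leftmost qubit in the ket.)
-0.8059|00⟩ + (-0.1876 + 0.1069i)|01⟩ + (0.01754 - 0.3377i)|10⟩ + (-0.3785 - 0.2152i)|11⟩

C-Rx(π/2) leaves the control-|0⟩ kets |00⟩, |01⟩ unchanged and applies Rx(π/2) to qubit 1 on the control-|1⟩ pair (|10⟩, |11⟩).
Rx(π/2) = [[cos(θ/2), −i·sin(θ/2)], [−i·sin(θ/2), cos(θ/2)]]; θ = π/2, cos(θ/2) ≈ 0.707107, sin(θ/2) ≈ 0.707107.
With a = amp(|10⟩) = (0.1646 - 0.5065i) and b = amp(|11⟩) = (-0.02885 - 0.1398i):
new amp(|10⟩) = (0.707107)·a + (-0.707107i)·b = (0.01754 - 0.3377i)
new amp(|11⟩) = (-0.707107i)·a + (0.707107)·b = (-0.3785 - 0.2152i)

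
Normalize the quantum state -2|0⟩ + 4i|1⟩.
-1/√5|0⟩ + 0.8944i|1⟩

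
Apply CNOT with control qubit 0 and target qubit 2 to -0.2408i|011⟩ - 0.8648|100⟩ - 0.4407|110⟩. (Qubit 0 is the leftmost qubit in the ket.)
-0.2408i|011⟩ - 0.8648|101⟩ - 0.4407|111⟩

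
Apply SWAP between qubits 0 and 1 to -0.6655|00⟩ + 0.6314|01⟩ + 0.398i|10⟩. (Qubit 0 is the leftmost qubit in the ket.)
-0.6655|00⟩ + 0.398i|01⟩ + 0.6314|10⟩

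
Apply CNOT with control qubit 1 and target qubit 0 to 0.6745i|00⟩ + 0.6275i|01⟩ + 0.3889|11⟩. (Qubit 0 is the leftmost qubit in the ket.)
0.6745i|00⟩ + 0.3889|01⟩ + 0.6275i|11⟩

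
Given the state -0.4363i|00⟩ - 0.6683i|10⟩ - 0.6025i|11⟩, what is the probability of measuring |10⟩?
0.4466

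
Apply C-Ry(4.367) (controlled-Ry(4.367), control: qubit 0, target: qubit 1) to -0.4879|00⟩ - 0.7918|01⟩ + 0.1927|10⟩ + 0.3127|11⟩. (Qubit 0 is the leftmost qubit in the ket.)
-0.4879|00⟩ - 0.7918|01⟩ - 0.3666|10⟩ - 0.02218|11⟩

C-Ry(4.367) leaves the control-|0⟩ kets |00⟩, |01⟩ unchanged and applies Ry(4.367) to qubit 1 on the control-|1⟩ pair (|10⟩, |11⟩).
Ry(4.367) = [[cos(θ/2), −sin(θ/2)], [sin(θ/2), cos(θ/2)]]; θ = 4.367, cos(θ/2) ≈ -0.575081, sin(θ/2) ≈ 0.818096.
With a = amp(|10⟩) = 0.1927 and b = amp(|11⟩) = 0.3127:
new amp(|10⟩) = (-0.575081)·a + (-0.818096)·b = -0.3666
new amp(|11⟩) = (0.818096)·a + (-0.575081)·b = -0.02218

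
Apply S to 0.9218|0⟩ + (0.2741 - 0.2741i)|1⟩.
0.9218|0⟩ + (0.2741 + 0.2741i)|1⟩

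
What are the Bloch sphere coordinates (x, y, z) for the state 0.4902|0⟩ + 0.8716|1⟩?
(0.8545, 0, -0.5194)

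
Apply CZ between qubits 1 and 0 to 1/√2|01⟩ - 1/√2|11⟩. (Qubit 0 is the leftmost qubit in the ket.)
1/√2|01⟩ + 1/√2|11⟩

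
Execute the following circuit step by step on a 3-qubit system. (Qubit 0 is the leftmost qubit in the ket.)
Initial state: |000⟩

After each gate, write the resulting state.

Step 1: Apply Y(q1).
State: i|010⟩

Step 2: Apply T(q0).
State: i|010⟩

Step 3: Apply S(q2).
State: i|010⟩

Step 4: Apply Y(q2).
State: -|011⟩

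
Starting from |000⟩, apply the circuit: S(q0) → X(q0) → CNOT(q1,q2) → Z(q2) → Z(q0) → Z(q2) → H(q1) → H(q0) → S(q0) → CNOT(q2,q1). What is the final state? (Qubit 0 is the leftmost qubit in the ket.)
-1/2|000⟩ - 1/2|010⟩ + (1/2)i|100⟩ + (1/2)i|110⟩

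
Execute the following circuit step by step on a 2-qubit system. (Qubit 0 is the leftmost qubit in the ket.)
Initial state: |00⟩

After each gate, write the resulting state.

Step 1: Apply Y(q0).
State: i|10⟩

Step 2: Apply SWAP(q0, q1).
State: i|01⟩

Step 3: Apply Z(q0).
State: i|01⟩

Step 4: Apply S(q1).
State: -|01⟩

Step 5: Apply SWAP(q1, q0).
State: -|10⟩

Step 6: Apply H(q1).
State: -1/√2|10⟩ - 1/√2|11⟩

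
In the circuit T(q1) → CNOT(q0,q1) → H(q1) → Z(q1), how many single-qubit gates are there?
3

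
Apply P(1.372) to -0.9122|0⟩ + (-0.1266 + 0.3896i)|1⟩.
-0.9122|0⟩ + (-0.4069 - 0.04716i)|1⟩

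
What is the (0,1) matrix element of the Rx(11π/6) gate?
-0.2588i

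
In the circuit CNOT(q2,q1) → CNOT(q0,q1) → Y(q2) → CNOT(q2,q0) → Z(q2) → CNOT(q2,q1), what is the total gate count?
6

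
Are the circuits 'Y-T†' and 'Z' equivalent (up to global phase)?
No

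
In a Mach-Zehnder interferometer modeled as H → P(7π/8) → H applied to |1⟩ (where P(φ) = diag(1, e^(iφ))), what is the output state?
(0.9619 - 0.1913i)|0⟩ + (0.03806 + 0.1913i)|1⟩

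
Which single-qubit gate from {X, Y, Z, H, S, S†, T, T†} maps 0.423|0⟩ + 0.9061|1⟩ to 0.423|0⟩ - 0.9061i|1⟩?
S†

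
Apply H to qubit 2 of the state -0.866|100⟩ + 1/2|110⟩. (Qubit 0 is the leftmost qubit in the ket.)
-0.6124|100⟩ - 0.6124|101⟩ + 1/√8|110⟩ + 1/√8|111⟩

H on qubit 2 mixes each pair of kets that differ only in qubit 2: amplitudes (a, b) of (|…0…⟩, |…1…⟩) become ((a + b)/√2, (a − b)/√2). Kets absent from the input have amplitude 0.
(|100⟩, |101⟩): (a, b) = (-0.866, 0) → (-0.6124, -0.6124)
(|110⟩, |111⟩): (a, b) = (1/2, 0) → (1/√8, 1/√8)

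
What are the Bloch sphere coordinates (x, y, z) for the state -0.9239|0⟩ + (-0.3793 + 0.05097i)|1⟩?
(0.7009, -0.09418, 0.7071)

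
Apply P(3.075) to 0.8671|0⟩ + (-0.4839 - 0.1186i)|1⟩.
0.8671|0⟩ + (0.4907 + 0.08614i)|1⟩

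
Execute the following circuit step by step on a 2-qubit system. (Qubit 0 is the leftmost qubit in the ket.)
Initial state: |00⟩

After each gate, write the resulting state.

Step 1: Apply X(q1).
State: |01⟩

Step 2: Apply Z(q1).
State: -|01⟩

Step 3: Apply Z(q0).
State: -|01⟩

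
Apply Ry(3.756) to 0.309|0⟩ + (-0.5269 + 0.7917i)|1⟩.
(0.4088 - 0.7546i)|0⟩ + (0.4539 - 0.2394i)|1⟩

Ry(3.756) = [[cos(θ/2), −sin(θ/2)], [sin(θ/2), cos(θ/2)]]; θ = 3.756, cos(θ/2) ≈ -0.302394, sin(θ/2) ≈ 0.953183.
With a = amp(|0⟩) = 0.309 and b = amp(|1⟩) = (-0.5269 + 0.7917i):
new amp(|0⟩) = (-0.302394)·a + (-0.953183)·b = (0.4088 - 0.7546i)
new amp(|1⟩) = (0.953183)·a + (-0.302394)·b = (0.4539 - 0.2394i)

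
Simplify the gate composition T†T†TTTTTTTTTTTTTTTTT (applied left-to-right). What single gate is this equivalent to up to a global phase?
T†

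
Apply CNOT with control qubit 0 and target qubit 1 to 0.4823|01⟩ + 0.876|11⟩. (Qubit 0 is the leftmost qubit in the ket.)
0.4823|01⟩ + 0.876|10⟩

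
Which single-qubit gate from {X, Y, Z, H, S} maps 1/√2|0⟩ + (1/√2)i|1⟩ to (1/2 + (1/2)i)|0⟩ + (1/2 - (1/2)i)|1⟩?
H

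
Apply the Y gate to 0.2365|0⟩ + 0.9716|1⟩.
-0.9716i|0⟩ + 0.2365i|1⟩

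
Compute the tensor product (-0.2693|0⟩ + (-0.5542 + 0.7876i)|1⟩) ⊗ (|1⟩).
-0.2693|01⟩ + (-0.5542 + 0.7876i)|11⟩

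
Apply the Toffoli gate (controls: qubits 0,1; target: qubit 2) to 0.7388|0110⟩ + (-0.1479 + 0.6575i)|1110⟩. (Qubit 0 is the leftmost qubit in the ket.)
0.7388|0110⟩ + (-0.1479 + 0.6575i)|1100⟩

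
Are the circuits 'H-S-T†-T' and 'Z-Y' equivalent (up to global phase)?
No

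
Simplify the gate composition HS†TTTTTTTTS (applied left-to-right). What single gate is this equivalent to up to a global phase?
H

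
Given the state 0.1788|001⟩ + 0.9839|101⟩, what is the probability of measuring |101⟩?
0.9681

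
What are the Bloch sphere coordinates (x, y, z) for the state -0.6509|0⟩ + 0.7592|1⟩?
(-0.9883, 0, -0.1527)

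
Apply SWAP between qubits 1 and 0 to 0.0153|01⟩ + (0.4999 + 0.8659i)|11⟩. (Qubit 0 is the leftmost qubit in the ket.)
0.0153|10⟩ + (0.4999 + 0.8659i)|11⟩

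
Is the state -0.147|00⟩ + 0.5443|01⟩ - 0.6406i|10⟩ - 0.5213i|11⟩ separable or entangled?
Entangled

Writing the state as a|00⟩ + b|01⟩ + c|10⟩ + d|11⟩, it is a product state iff ad − bc = 0.
Here (a, b, c, d) = (-0.147, 0.5443, -0.6406i, -0.5213i): ad − bc = (-0.147)(-0.5213i) − (0.5443)(-0.6406i) = 0.4253i ≠ 0, so the state is entangled.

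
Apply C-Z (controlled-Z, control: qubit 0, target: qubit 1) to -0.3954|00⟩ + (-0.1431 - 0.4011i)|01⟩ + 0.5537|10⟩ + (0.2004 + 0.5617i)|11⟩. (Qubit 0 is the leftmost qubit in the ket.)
-0.3954|00⟩ + (-0.1431 - 0.4011i)|01⟩ + 0.5537|10⟩ + (-0.2004 - 0.5617i)|11⟩

C-Z leaves the control-|0⟩ kets |00⟩, |01⟩ unchanged and applies Z to qubit 1 on the control-|1⟩ pair (|10⟩, |11⟩).
Z = [[1, 0], [0, -1]].
With a = amp(|10⟩) = 0.5537 and b = amp(|11⟩) = (0.2004 + 0.5617i):
new amp(|10⟩) = (1)·a = 0.5537
new amp(|11⟩) = (-1)·b = (-0.2004 - 0.5617i)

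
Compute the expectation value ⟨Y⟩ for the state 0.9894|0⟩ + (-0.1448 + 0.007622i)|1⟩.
0.01508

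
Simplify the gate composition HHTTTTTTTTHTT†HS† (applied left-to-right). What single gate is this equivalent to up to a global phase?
S†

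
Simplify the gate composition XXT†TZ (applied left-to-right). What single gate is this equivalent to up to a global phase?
Z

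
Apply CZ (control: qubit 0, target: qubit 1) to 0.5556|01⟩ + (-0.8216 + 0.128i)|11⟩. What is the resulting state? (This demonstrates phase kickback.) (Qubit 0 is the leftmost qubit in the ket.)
0.5556|01⟩ + (0.8216 - 0.128i)|11⟩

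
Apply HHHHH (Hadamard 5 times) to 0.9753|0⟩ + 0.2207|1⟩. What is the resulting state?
0.8457|0⟩ + 0.5336|1⟩

H² = I, so H^5 = H: a single Hadamard. With (a, b) = (0.9753, 0.2207), H gives ((a + b)/√2, (a − b)/√2) = (0.8457, 0.5336).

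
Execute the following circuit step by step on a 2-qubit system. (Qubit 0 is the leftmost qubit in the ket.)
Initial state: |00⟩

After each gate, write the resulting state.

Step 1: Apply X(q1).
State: |01⟩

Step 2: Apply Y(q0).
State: i|11⟩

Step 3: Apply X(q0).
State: i|01⟩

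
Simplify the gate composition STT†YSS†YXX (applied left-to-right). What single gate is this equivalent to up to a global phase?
S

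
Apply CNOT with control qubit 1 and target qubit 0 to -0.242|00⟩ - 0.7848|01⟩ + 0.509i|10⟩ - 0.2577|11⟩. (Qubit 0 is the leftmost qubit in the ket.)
-0.242|00⟩ - 0.2577|01⟩ + 0.509i|10⟩ - 0.7848|11⟩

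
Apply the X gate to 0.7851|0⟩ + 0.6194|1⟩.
0.6194|0⟩ + 0.7851|1⟩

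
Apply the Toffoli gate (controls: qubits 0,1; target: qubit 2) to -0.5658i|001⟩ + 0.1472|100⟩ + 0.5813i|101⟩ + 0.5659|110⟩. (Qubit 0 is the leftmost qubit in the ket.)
-0.5658i|001⟩ + 0.1472|100⟩ + 0.5813i|101⟩ + 0.5659|111⟩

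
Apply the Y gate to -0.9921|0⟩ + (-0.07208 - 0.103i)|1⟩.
(-0.103 + 0.07208i)|0⟩ - 0.9921i|1⟩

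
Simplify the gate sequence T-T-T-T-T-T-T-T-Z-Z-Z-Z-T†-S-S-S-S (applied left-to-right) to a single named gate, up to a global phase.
T†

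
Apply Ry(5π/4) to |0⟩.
-0.3827|0⟩ + 0.9239|1⟩

Ry(5π/4) = [[cos(θ/2), −sin(θ/2)], [sin(θ/2), cos(θ/2)]]; θ = 5π/4, cos(θ/2) ≈ -0.382683, sin(θ/2) ≈ 0.92388.
With a = amp(|0⟩) = 1 and b = amp(|1⟩) = 0:
new amp(|0⟩) = (-0.382683)·a + (-0.92388)·b = -0.3827
new amp(|1⟩) = (0.92388)·a + (-0.382683)·b = 0.9239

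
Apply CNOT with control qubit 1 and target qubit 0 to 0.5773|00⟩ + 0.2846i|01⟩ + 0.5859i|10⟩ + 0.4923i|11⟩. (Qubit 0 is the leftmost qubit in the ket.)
0.5773|00⟩ + 0.4923i|01⟩ + 0.5859i|10⟩ + 0.2846i|11⟩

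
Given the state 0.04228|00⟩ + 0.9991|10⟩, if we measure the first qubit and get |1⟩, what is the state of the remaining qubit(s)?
|0⟩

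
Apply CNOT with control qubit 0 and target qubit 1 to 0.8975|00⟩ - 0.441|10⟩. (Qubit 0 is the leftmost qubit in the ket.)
0.8975|00⟩ - 0.441|11⟩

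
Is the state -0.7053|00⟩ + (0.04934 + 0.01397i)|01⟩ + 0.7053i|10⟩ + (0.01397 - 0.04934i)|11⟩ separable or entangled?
Separable

Writing the state as a|00⟩ + b|01⟩ + c|10⟩ + d|11⟩, it is a product state iff ad − bc = 0.
Here (a, b, c, d) = (-0.7053, (0.04934 + 0.01397i), 0.7053i, (0.01397 - 0.04934i)): ad − bc = (-0.7053)(0.01397 - 0.04934i) − (0.04934 + 0.01397i)(0.7053i) = 0, so the state is separable.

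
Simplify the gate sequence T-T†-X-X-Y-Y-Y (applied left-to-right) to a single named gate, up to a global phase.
Y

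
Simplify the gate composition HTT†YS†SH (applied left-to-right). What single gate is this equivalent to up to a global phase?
Y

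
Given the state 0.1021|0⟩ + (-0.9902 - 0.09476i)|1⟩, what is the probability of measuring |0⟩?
0.01042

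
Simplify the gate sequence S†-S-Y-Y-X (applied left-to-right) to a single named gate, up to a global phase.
X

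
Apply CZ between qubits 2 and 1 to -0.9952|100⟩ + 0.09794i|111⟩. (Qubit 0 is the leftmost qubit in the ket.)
-0.9952|100⟩ - 0.09794i|111⟩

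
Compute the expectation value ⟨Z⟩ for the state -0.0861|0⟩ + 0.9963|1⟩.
-0.9852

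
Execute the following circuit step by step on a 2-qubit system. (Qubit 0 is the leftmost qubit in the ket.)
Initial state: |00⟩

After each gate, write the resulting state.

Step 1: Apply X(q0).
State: |10⟩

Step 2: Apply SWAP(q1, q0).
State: |01⟩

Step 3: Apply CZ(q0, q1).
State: |01⟩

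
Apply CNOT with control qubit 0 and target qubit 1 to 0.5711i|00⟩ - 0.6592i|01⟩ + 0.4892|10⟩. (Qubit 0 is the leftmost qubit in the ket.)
0.5711i|00⟩ - 0.6592i|01⟩ + 0.4892|11⟩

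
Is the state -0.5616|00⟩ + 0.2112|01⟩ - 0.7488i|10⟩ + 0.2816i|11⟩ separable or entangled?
Separable

Writing the state as a|00⟩ + b|01⟩ + c|10⟩ + d|11⟩, it is a product state iff ad − bc = 0.
Here (a, b, c, d) = (-0.5616, 0.2112, -0.7488i, 0.2816i): ad − bc = (-0.5616)(0.2816i) − (0.2112)(-0.7488i) = 0, so the state is separable.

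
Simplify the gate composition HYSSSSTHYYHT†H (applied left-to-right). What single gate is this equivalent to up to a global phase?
Y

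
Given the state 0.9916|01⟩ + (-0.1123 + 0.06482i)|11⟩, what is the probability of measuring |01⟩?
0.9833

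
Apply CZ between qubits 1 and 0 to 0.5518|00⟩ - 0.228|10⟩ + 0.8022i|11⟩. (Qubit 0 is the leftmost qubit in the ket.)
0.5518|00⟩ - 0.228|10⟩ - 0.8022i|11⟩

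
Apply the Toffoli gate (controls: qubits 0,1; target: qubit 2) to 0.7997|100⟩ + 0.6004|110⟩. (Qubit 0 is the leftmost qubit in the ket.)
0.7997|100⟩ + 0.6004|111⟩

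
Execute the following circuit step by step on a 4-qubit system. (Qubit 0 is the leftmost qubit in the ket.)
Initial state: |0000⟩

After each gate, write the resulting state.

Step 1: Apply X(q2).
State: |0010⟩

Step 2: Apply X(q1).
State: |0110⟩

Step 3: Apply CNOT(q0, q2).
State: |0110⟩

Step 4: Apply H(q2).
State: 1/√2|0100⟩ - 1/√2|0110⟩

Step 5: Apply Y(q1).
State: -(1/√2)i|0000⟩ + (1/√2)i|0010⟩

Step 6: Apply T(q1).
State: -(1/√2)i|0000⟩ + (1/√2)i|0010⟩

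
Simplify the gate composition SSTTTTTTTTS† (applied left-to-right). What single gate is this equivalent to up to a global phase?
S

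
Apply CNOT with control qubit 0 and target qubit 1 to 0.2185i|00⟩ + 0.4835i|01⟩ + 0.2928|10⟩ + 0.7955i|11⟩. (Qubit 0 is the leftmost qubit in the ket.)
0.2185i|00⟩ + 0.4835i|01⟩ + 0.7955i|10⟩ + 0.2928|11⟩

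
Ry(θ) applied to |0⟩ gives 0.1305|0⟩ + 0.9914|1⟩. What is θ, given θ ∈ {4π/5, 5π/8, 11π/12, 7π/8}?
11π/12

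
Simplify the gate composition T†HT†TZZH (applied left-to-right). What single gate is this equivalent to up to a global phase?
T†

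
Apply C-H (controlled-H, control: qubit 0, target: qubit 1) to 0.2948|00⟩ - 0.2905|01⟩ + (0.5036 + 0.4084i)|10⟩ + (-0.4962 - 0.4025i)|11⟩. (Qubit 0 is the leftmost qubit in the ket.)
0.2948|00⟩ - 0.2905|01⟩ + (0.005233 + 0.004172i)|10⟩ + (0.707 + 0.5734i)|11⟩

C-H leaves the control-|0⟩ kets |00⟩, |01⟩ unchanged and applies H to qubit 1 on the control-|1⟩ pair (|10⟩, |11⟩).
H = [[1/√2, 1/√2], [1/√2, -1/√2]].
With a = amp(|10⟩) = (0.5036 + 0.4084i) and b = amp(|11⟩) = (-0.4962 - 0.4025i):
new amp(|10⟩) = (1/√2)·a + (1/√2)·b = (0.005233 + 0.004172i)
new amp(|11⟩) = (1/√2)·a + (-1/√2)·b = (0.707 + 0.5734i)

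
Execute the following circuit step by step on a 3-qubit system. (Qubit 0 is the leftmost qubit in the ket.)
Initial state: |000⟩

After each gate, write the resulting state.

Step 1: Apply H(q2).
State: 1/√2|000⟩ + 1/√2|001⟩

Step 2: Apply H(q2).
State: |000⟩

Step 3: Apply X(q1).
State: |010⟩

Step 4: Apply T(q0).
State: |010⟩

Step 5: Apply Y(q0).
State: i|110⟩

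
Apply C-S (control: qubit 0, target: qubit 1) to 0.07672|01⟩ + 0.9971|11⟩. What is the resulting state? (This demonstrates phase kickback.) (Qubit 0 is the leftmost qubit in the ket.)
0.07672|01⟩ + 0.9971i|11⟩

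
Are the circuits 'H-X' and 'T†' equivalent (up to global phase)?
No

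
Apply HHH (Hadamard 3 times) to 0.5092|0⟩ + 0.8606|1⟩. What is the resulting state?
0.9686|0⟩ - 0.2485|1⟩

H² = I, so H^3 = H: a single Hadamard. With (a, b) = (0.5092, 0.8606), H gives ((a + b)/√2, (a − b)/√2) = (0.9686, -0.2485).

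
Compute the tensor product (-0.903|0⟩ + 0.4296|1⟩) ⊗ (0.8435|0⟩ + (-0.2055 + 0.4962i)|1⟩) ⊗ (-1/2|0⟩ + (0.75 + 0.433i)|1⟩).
0.3808|000⟩ + (-0.5713 - 0.3298i)|001⟩ + (-0.09278 + 0.224i)|010⟩ + (0.3332 - 0.2557i)|011⟩ - 0.1812|100⟩ + (0.2718 + 0.1569i)|101⟩ + (0.04414 - 0.1066i)|110⟩ + (-0.1585 + 0.1216i)|111⟩

amp(|b₁b₂…⟩) = product of the factor amplitudes for bits b₁, b₂, …; only kets whose every factor amplitude is nonzero survive.
|000⟩: (-0.903)(0.8435)(-1/2) = 0.3808
|001⟩: (-0.903)(0.8435)(0.75 + 0.433i) = (-0.5713 - 0.3298i)
|010⟩: (-0.903)(-0.2055 + 0.4962i)(-1/2) = (-0.09278 + 0.224i)
|011⟩: (-0.903)(-0.2055 + 0.4962i)(0.75 + 0.433i) = (0.3332 - 0.2557i)
|100⟩: (0.4296)(0.8435)(-1/2) = -0.1812
|101⟩: (0.4296)(0.8435)(0.75 + 0.433i) = (0.2718 + 0.1569i)
|110⟩: (0.4296)(-0.2055 + 0.4962i)(-1/2) = (0.04414 - 0.1066i)
|111⟩: (0.4296)(-0.2055 + 0.4962i)(0.75 + 0.433i) = (-0.1585 + 0.1216i)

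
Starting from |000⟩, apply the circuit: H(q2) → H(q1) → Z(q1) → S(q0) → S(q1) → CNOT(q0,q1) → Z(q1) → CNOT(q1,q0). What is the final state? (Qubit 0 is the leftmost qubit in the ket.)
1/2|000⟩ + 1/2|001⟩ + (1/2)i|110⟩ + (1/2)i|111⟩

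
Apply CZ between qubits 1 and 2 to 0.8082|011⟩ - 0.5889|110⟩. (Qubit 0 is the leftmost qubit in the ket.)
-0.8082|011⟩ - 0.5889|110⟩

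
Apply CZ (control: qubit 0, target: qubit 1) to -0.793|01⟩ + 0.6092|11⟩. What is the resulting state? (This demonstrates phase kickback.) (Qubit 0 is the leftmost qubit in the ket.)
-0.793|01⟩ - 0.6092|11⟩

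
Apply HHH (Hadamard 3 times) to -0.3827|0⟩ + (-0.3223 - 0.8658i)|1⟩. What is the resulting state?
(-0.4985 - 0.6122i)|0⟩ + (-0.04271 + 0.6122i)|1⟩

H² = I, so H^3 = H: a single Hadamard. With (a, b) = (-0.3827, (-0.3223 - 0.8658i)), H gives ((a + b)/√2, (a − b)/√2) = ((-0.4985 - 0.6122i), (-0.04271 + 0.6122i)).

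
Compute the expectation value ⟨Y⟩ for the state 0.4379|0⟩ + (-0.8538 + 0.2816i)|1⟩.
0.2466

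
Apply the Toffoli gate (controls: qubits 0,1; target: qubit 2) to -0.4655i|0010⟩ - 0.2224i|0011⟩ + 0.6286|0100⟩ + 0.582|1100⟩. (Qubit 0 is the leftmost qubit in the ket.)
-0.4655i|0010⟩ - 0.2224i|0011⟩ + 0.6286|0100⟩ + 0.582|1110⟩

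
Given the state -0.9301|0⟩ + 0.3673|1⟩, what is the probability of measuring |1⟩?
0.1349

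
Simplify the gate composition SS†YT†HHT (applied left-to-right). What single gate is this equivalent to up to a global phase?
Y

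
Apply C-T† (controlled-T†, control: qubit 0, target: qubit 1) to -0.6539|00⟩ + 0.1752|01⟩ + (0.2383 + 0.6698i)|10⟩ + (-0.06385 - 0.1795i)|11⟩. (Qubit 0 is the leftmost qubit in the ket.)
-0.6539|00⟩ + 0.1752|01⟩ + (0.2383 + 0.6698i)|10⟩ + (-0.1721 - 0.08178i)|11⟩

C-T† leaves the control-|0⟩ kets |00⟩, |01⟩ unchanged and applies T† to qubit 1 on the control-|1⟩ pair (|10⟩, |11⟩).
T† = [[1, 0], [0, (1/√2 - (1/√2)i)]].
With a = amp(|10⟩) = (0.2383 + 0.6698i) and b = amp(|11⟩) = (-0.06385 - 0.1795i):
new amp(|10⟩) = (1)·a = (0.2383 + 0.6698i)
new amp(|11⟩) = (1/√2 - (1/√2)i)·b = (-0.1721 - 0.08178i)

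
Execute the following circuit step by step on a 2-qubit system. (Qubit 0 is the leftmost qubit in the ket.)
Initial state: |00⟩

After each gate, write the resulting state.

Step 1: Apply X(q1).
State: |01⟩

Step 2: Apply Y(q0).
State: i|11⟩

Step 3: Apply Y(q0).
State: |01⟩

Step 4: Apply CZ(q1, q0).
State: |01⟩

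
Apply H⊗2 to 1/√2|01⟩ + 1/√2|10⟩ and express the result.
1/√2|00⟩ - 1/√2|11⟩

H⊗2 gives amp(|y⟩) = (1/2) Σ_x (−1)^(x·y) amp(|x⟩), where x·y is the number of positions in which both x and y have a 1.
|00⟩: (1/√2 + 1/√2)/2 = 1/√2
|01⟩: (-1/√2 + 1/√2)/2 = 0
|10⟩: (1/√2 - 1/√2)/2 = 0
|11⟩: (-1/√2 - 1/√2)/2 = -1/√2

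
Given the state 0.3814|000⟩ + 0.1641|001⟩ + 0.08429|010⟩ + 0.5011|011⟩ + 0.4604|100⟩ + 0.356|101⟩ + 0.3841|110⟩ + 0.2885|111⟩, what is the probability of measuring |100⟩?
0.212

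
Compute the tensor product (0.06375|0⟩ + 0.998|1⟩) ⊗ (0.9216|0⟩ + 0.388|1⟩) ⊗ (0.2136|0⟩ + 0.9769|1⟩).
0.01255|000⟩ + 0.05739|001⟩ + 0.005283|010⟩ + 0.02416|011⟩ + 0.1965|100⟩ + 0.8985|101⟩ + 0.08271|110⟩ + 0.3783|111⟩

amp(|b₁b₂…⟩) = product of the factor amplitudes for bits b₁, b₂, …; only kets whose every factor amplitude is nonzero survive.
|000⟩: (0.06375)(0.9216)(0.2136) = 0.01255
|001⟩: (0.06375)(0.9216)(0.9769) = 0.05739
|010⟩: (0.06375)(0.388)(0.2136) = 0.005283
|011⟩: (0.06375)(0.388)(0.9769) = 0.02416
|100⟩: (0.998)(0.9216)(0.2136) = 0.1965
|101⟩: (0.998)(0.9216)(0.9769) = 0.8985
|110⟩: (0.998)(0.388)(0.2136) = 0.08271
|111⟩: (0.998)(0.388)(0.9769) = 0.3783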